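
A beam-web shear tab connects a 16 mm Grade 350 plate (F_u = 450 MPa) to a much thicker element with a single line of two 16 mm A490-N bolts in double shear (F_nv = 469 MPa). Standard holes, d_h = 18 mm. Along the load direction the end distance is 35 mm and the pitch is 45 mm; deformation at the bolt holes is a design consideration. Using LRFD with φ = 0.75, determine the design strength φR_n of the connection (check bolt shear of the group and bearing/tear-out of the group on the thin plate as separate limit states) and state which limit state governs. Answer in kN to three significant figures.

283 kN (bolt shear governs)

Bolt shear: A_b = π·16²/4 = 201.1 mm²; R_n = 469 × 201.1 × 2 × 2 / 1000 = 377.2 kN → 0.75 × 377.2 = 283 kN.
Bearing (1.2 l_c t F_u ≤ 2.4 d t F_u): upper limit = 2.4·16·16·450 / 1000 = 276.5 kN.
  Edge l_c = 35 − 18/2 = 26 → r_n = 224.6 kN; interior l_c = 45 − 18 = 27 → r_n = 233.3 kN.
  R_n,bearing = 1·224.6 + 1·233.3 = 457.9 kN → 0.75 × 457.9 = 343 kN.
Bolt shear governs: 283 kN.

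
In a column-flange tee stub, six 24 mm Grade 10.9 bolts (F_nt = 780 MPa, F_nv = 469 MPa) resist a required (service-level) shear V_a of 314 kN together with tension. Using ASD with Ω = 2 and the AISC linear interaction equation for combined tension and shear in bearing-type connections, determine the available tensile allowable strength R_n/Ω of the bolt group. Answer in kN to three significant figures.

854 kN

A_b = π·24²/4 = 452.4 mm²; f_rv = 314 × 1000 / (6 × 452.4) = 115.7 MPa.
F'_nt = 1.3 F_nt − (Ω F_nt / F_nv) f_rv = 1.3·780 − (2·780/469)·115.7 = 629.2 MPa, capped at F_nt → F'_nt = 629.2 MPa.
R_n = F'_nt · A_b · n = 629.2 × 452.4 × 6 / 1000 = 1708 kN.
Allowable strength R_n/Ω = 1708 / 2 = 854 kN.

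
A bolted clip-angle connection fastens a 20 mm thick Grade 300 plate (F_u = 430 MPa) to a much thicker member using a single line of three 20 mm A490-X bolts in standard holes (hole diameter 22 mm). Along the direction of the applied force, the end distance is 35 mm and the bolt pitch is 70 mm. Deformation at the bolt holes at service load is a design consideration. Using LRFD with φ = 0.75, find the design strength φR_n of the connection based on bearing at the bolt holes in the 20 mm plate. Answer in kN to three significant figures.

Per bolt r_n = 1.2 l_c t F_u ≤ 2.4 d t F_u; upper limit = 2.4 × 20 × 20 × 430 / 1000 = 412.8 kN.
Edge bolt: l_c = 35 − 22/2 = 24 mm → 1.2 × 24 × 20 × 430 / 1000 = 247.7 → r_n = 247.7 kN.
Interior bolts: l_c = 70 − 22 = 48 mm → 1.2 × 48 × 20 × 430 / 1000 = 495.4 → r_n = 412.8 kN.
R_n = 1 × 247.7 + 2 × 412.8 = 1073 kN.
Design strength φR_n = 0.75 × 1073 = 805 kN.

805 kN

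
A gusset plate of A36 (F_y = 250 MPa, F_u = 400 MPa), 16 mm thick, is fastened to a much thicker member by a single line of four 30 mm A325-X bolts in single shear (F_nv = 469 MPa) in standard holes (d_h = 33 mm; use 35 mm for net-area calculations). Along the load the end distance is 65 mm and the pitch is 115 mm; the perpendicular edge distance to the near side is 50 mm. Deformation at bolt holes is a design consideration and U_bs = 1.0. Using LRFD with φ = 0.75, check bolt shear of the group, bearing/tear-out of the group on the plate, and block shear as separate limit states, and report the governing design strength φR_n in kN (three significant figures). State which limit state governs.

894 kN (block shear governs)

Bolt shear: A_b = π·30²/4 = 706.9 mm²; R_n = 469 × 706.9 × 4 × 1 / 1000 = 1326 kN → 0.75 × 1326 = 995 kN.
Bearing: edge l_c = 48.5, r_n = 372.5 kN; interior l_c = 82, r_n = 460.8 kN; R_n = 372.5 + 3·460.8 = 1755 kN → 1320 kN.
Block shear: A_gv = 6560, A_nv = 4600, A_nt = 520 mm²; R_n = min(0.6F_uA_nv, 0.6F_yA_gv) + U_bs·F_u·A_nt = 1192 kN → 894 kN.
Block shear governs: 894 kN.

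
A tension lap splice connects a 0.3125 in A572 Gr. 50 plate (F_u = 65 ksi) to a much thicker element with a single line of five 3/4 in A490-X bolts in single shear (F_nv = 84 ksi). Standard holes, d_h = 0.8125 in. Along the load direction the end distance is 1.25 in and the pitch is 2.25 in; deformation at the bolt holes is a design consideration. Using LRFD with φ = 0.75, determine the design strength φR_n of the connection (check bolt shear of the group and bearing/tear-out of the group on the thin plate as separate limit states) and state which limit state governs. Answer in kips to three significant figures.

121 kips (bearing governs)

Bolt shear: A_b = π·0.75²/4 = 0.4418 in²; R_n = 84 × 0.4418 × 5 × 1 = 185.6 kips → 0.75 × 185.6 = 139 kips.
Bearing (1.2 l_c t F_u ≤ 2.4 d t F_u): upper limit = 2.4·0.75·0.3125·65 = 36.56 kips.
  Edge l_c = 1.25 − 0.8125/2 = 0.8438 → r_n = 20.57 kips; interior l_c = 2.25 − 0.8125 = 1.438 → r_n = 35.04 kips.
  R_n,bearing = 1·20.57 + 4·35.04 = 160.7 kips → 0.75 × 160.7 = 121 kips.
Bearing governs: 121 kips.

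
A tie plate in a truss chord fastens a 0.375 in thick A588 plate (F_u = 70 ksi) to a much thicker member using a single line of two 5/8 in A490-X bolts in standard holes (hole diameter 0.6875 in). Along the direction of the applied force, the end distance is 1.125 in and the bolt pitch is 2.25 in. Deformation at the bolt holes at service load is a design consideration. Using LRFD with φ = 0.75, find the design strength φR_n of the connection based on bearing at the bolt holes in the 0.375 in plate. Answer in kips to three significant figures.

48 kips

Per bolt r_n = 1.2 l_c t F_u ≤ 2.4 d t F_u; upper limit = 2.4 × 0.625 × 0.375 × 70 = 39.38 kips.
Edge bolt: l_c = 1.125 − 0.6875/2 = 0.7812 in → 1.2 × 0.7812 × 0.375 × 70 = 24.61 → r_n = 24.61 kips.
Interior bolts: l_c = 2.25 − 0.6875 = 1.562 in → 1.2 × 1.562 × 0.375 × 70 = 49.22 → r_n = 39.38 kips.
R_n = 1 × 24.61 + 1 × 39.38 = 63.98 kips.
Design strength φR_n = 0.75 × 63.98 = 48 kips.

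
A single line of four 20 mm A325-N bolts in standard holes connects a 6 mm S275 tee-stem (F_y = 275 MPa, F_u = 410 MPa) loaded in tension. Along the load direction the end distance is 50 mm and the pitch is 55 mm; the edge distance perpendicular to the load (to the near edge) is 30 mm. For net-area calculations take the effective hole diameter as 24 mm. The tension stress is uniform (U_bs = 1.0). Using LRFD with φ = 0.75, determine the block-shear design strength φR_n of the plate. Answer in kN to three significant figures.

178 kN

Shear plane L_v = 50 + 3·55 = 215 mm; A_gv = 215 × 6 = 1290 mm².
A_nv = (215 − 3.5·24) × 6 = 786 mm².
A_nt = (30 − 0.5·24) × 6 = 108 mm².
0.6 F_u A_nv = 193.4 kN; 0.6 F_y A_gv = 212.8 kN → shear rupture governs the shear term.
R_n = 193.4 + 1.0 × 410 × 108 / 1000 = 237.6 kN.
Design strength φR_n = 0.75 × 237.6 = 178 kN.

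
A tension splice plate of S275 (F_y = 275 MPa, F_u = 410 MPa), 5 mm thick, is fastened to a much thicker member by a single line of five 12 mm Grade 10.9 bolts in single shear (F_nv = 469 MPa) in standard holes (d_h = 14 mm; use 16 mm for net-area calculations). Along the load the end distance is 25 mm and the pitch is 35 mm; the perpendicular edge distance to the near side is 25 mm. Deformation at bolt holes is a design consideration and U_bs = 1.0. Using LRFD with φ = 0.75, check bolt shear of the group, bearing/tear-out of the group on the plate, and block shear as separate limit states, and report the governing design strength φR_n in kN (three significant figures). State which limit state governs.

112 kN (block shear governs)

Bolt shear: A_b = π·12²/4 = 113.1 mm²; R_n = 469 × 113.1 × 5 × 1 / 1000 = 265.2 kN → 0.75 × 265.2 = 199 kN.
Bearing: edge l_c = 18, r_n = 44.28 kN; interior l_c = 21, r_n = 51.66 kN; R_n = 44.28 + 4·51.66 = 250.9 kN → 188 kN.
Block shear: A_gv = 825, A_nv = 465, A_nt = 85 mm²; R_n = min(0.6F_uA_nv, 0.6F_yA_gv) + U_bs·F_u·A_nt = 149.2 kN → 112 kN.
Block shear governs: 112 kN.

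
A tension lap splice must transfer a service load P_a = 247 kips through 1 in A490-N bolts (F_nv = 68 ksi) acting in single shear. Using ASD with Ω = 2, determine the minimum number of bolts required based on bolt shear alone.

A_b = π·1²/4 = 0.7854 in².
Per-bolt allowable strength R_n/Ω = 68 × 0.7854 × 1 / 2 = 26.7 kips.
n ≥ 247 / 26.7 = 9.25 → use 10 bolts.

10 bolts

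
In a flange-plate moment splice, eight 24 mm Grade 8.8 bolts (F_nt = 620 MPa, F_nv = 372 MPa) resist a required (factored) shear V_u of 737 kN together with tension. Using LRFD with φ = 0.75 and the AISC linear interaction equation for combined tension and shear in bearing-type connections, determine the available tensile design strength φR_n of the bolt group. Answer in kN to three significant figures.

A_b = π·24²/4 = 452.4 mm²; f_rv = 737 × 1000 / (8 × 452.4) = 203.6 MPa.
F'_nt = 1.3 F_nt − (F_nt / φF_nv) f_rv = 1.3·620 − (620/(0.75·372))·203.6 = 353.5 MPa, capped at F_nt → F'_nt = 353.5 MPa.
R_n = F'_nt · A_b · n = 353.5 × 452.4 × 8 / 1000 = 1279 kN.
Design strength φR_n = 0.75 × 1279 = 959 kN.

959 kN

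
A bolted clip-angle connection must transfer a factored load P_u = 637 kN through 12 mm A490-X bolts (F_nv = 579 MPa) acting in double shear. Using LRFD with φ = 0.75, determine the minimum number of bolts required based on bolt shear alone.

A_b = π·12²/4 = 113.1 mm².
Per-bolt design strength φR_n = 0.75 × 579 × 113.1 × 2 / 1000 = 98.23 kN.
n ≥ 637 / 98.23 = 6.485 → use 7 bolts.

7 bolts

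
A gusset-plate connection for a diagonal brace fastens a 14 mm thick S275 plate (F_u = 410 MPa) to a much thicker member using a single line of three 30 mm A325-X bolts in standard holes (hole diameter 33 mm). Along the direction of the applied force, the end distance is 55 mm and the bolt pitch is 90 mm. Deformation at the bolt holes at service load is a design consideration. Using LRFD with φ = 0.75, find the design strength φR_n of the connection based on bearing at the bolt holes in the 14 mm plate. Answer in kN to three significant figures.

788 kN

Per bolt r_n = 1.2 l_c t F_u ≤ 2.4 d t F_u; upper limit = 2.4 × 30 × 14 × 410 / 1000 = 413.3 kN.
Edge bolt: l_c = 55 − 33/2 = 38.5 mm → 1.2 × 38.5 × 14 × 410 / 1000 = 265.2 → r_n = 265.2 kN.
Interior bolts: l_c = 90 − 33 = 57 mm → 1.2 × 57 × 14 × 410 / 1000 = 392.6 → r_n = 392.6 kN.
R_n = 1 × 265.2 + 2 × 392.6 = 1050 kN.
Design strength φR_n = 0.75 × 1050 = 788 kN.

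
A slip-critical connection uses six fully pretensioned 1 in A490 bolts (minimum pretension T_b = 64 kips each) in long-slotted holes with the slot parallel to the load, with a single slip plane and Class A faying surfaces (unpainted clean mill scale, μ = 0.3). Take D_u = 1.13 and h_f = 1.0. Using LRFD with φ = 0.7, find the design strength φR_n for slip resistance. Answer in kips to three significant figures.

R_n = μ · D_u · h_f · T_b · n_s · n_b = 0.3 × 1.13 × 1.0 × 64 × 1 × 6 = 130.2 kips.
Design strength φR_n = 0.7 × 130.2 = 91.1 kips.

91.1 kips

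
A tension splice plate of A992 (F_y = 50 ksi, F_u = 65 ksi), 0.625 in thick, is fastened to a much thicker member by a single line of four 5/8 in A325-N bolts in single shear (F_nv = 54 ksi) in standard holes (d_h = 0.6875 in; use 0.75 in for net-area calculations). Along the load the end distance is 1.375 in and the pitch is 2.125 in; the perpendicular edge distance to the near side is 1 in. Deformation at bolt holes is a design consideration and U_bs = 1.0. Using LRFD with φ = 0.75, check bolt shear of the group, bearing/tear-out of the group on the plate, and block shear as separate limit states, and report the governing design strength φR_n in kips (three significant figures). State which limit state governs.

49.7 kips (bolt shear governs)

Bolt shear: A_b = π·0.625²/4 = 0.3068 in²; R_n = 54 × 0.3068 × 4 × 1 = 66.27 kips → 0.75 × 66.27 = 49.7 kips.
Bearing: edge l_c = 1.031, r_n = 50.27 kips; interior l_c = 1.438, r_n = 60.94 kips; R_n = 50.27 + 3·60.94 = 233.1 kips → 175 kips.
Block shear: A_gv = 4.844, A_nv = 3.203, A_nt = 0.3906 in²; R_n = min(0.6F_uA_nv, 0.6F_yA_gv) + U_bs·F_u·A_nt = 150.3 kips → 113 kips.
Bolt shear governs: 49.7 kips.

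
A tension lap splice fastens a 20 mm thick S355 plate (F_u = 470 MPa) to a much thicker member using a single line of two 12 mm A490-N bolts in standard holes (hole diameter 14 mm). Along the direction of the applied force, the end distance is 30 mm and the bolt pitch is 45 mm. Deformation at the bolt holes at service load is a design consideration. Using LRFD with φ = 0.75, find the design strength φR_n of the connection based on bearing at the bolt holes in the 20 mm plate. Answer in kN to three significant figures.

398 kN

Per bolt r_n = 1.2 l_c t F_u ≤ 2.4 d t F_u; upper limit = 2.4 × 12 × 20 × 470 / 1000 = 270.7 kN.
Edge bolt: l_c = 30 − 14/2 = 23 mm → 1.2 × 23 × 20 × 470 / 1000 = 259.4 → r_n = 259.4 kN.
Interior bolts: l_c = 45 − 14 = 31 mm → 1.2 × 31 × 20 × 470 / 1000 = 349.7 → r_n = 270.7 kN.
R_n = 1 × 259.4 + 1 × 270.7 = 530.2 kN.
Design strength φR_n = 0.75 × 530.2 = 398 kN.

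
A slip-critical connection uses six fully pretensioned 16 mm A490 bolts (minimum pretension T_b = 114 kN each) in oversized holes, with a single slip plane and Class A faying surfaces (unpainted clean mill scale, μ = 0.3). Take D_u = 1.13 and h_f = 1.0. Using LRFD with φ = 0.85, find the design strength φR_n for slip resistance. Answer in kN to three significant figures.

R_n = μ · D_u · h_f · T_b · n_s · n_b = 0.3 × 1.13 × 1.0 × 114 × 1 × 6 = 231.9 kN.
Design strength φR_n = 0.85 × 231.9 = 197 kN.

197 kN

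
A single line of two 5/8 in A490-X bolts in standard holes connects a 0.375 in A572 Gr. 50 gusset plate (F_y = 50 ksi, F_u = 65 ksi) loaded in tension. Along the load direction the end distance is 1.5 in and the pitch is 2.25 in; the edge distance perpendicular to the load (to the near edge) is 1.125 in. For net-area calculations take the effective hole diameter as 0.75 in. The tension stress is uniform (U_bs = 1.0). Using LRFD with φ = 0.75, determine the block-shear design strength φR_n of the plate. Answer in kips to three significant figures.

42.5 kips

Shear plane L_v = 1.5 + 1·2.25 = 3.75 in; A_gv = 3.75 × 0.375 = 1.406 in².
A_nv = (3.75 − 1.5·0.75) × 0.375 = 0.9844 in².
A_nt = (1.125 − 0.5·0.75) × 0.375 = 0.2812 in².
0.6 F_u A_nv = 38.39 kips; 0.6 F_y A_gv = 42.19 kips → shear rupture governs the shear term.
R_n = 38.39 + 1.0 × 65 × 0.2812 = 56.67 kips.
Design strength φR_n = 0.75 × 56.67 = 42.5 kips.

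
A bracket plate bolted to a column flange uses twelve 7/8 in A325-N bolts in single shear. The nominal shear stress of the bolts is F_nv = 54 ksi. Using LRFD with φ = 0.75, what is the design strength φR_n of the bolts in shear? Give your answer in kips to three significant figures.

292 kips

A_b = π × 0.875² / 4 = 0.6013 in².
R_n = F_nv · A_b · n · n_s = 54 × 0.6013 × 12 × 1 = 389.7 kips.
Design strength φR_n = 0.75 × 389.7 = 292 kips.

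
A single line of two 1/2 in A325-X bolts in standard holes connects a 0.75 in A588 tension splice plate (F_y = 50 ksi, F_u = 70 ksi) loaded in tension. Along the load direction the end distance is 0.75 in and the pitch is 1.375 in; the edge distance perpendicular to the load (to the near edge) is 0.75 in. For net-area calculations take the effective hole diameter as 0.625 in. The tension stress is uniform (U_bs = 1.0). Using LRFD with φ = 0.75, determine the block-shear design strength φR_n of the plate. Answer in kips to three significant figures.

45.3 kips

Shear plane L_v = 0.75 + 1·1.375 = 2.125 in; A_gv = 2.125 × 0.75 = 1.594 in².
A_nv = (2.125 − 1.5·0.625) × 0.75 = 0.8906 in².
A_nt = (0.75 − 0.5·0.625) × 0.75 = 0.3281 in².
0.6 F_u A_nv = 37.41 kips; 0.6 F_y A_gv = 47.81 kips → shear rupture governs the shear term.
R_n = 37.41 + 1.0 × 70 × 0.3281 = 60.38 kips.
Design strength φR_n = 0.75 × 60.38 = 45.3 kips.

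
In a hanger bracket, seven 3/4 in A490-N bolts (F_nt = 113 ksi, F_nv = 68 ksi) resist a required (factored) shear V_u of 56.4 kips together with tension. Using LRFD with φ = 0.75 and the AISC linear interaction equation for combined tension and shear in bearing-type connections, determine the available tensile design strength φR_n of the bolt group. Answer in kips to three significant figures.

247 kips

A_b = π·0.75²/4 = 0.4418 in²; f_rv = 56.4 / (7 × 0.4418) = 18.24 ksi.
F'_nt = 1.3 F_nt − (F_nt / φF_nv) f_rv = 1.3·113 − (113/(0.75·68))·18.24 = 106.5 ksi, capped at F_nt → F'_nt = 106.5 ksi.
R_n = F'_nt · A_b · n = 106.5 × 0.4418 × 7 = 329.3 kips.
Design strength φR_n = 0.75 × 329.3 = 247 kips.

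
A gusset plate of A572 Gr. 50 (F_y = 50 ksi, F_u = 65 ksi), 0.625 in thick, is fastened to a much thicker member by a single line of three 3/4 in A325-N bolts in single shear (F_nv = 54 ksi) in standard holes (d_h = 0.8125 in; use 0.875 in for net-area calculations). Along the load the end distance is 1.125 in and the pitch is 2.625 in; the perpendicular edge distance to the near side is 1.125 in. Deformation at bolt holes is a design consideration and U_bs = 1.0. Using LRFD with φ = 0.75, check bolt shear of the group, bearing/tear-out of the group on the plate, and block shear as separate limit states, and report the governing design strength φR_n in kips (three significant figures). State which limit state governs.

Bolt shear: A_b = π·0.75²/4 = 0.4418 in²; R_n = 54 × 0.4418 × 3 × 1 = 71.57 kips → 0.75 × 71.57 = 53.7 kips.
Bearing: edge l_c = 0.7188, r_n = 35.04 kips; interior l_c = 1.812, r_n = 73.12 kips; R_n = 35.04 + 2·73.12 = 181.3 kips → 136 kips.
Block shear: A_gv = 3.984, A_nv = 2.617, A_nt = 0.4297 in²; R_n = min(0.6F_uA_nv, 0.6F_yA_gv) + U_bs·F_u·A_nt = 130 kips → 97.5 kips.
Bolt shear governs: 53.7 kips.

53.7 kips (bolt shear governs)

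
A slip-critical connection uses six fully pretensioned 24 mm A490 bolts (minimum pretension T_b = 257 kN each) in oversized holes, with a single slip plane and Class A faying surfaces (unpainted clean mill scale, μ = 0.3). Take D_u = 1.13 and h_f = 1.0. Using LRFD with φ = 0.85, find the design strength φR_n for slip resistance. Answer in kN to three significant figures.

444 kN

R_n = μ · D_u · h_f · T_b · n_s · n_b = 0.3 × 1.13 × 1.0 × 257 × 1 × 6 = 522.7 kN.
Design strength φR_n = 0.85 × 522.7 = 444 kN.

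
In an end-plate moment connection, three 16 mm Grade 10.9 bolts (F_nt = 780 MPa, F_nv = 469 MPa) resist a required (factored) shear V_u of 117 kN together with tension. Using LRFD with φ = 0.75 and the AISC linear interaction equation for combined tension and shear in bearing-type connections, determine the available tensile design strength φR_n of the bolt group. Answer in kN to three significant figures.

A_b = π·16²/4 = 201.1 mm²; f_rv = 117 × 1000 / (3 × 201.1) = 194 MPa.
F'_nt = 1.3 F_nt − (F_nt / φF_nv) f_rv = 1.3·780 − (780/(0.75·469))·194 = 583.9 MPa, capped at F_nt → F'_nt = 583.9 MPa.
R_n = F'_nt · A_b · n = 583.9 × 201.1 × 3 / 1000 = 352.2 kN.
Design strength φR_n = 0.75 × 352.2 = 264 kN.

264 kN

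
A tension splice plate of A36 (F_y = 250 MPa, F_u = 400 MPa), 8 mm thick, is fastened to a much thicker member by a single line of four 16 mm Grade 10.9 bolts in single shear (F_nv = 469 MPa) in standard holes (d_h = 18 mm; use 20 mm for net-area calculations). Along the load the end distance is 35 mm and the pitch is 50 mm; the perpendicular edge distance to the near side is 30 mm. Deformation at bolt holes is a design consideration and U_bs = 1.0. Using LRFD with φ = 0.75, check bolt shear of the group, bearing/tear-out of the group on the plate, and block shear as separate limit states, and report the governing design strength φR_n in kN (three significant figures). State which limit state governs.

Bolt shear: A_b = π·16²/4 = 201.1 mm²; R_n = 469 × 201.1 × 4 × 1 / 1000 = 377.2 kN → 0.75 × 377.2 = 283 kN.
Bearing: edge l_c = 26, r_n = 99.84 kN; interior l_c = 32, r_n = 122.9 kN; R_n = 99.84 + 3·122.9 = 468.5 kN → 351 kN.
Block shear: A_gv = 1480, A_nv = 920, A_nt = 160 mm²; R_n = min(0.6F_uA_nv, 0.6F_yA_gv) + U_bs·F_u·A_nt = 284.8 kN → 214 kN.
Block shear governs: 214 kN.

214 kN (block shear governs)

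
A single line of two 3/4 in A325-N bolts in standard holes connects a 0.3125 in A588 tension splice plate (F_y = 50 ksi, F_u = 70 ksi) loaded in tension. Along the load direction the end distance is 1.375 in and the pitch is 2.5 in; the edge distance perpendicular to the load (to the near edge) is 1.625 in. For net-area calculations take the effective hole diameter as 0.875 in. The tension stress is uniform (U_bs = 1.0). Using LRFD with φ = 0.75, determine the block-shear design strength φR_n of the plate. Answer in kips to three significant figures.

Shear plane L_v = 1.375 + 1·2.5 = 3.875 in; A_gv = 3.875 × 0.3125 = 1.211 in².
A_nv = (3.875 − 1.5·0.875) × 0.3125 = 0.8008 in².
A_nt = (1.625 − 0.5·0.875) × 0.3125 = 0.3711 in².
0.6 F_u A_nv = 33.63 kips; 0.6 F_y A_gv = 36.33 kips → shear rupture governs the shear term.
R_n = 33.63 + 1.0 × 70 × 0.3711 = 59.61 kips.
Design strength φR_n = 0.75 × 59.61 = 44.7 kips.

44.7 kips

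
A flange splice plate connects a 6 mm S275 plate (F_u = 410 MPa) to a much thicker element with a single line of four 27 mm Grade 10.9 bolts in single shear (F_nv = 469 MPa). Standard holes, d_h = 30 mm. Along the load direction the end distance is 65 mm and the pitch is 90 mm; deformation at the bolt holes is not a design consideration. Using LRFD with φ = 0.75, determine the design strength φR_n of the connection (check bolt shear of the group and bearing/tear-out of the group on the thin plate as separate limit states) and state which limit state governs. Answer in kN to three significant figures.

587 kN (bearing governs)

Bolt shear: A_b = π·27²/4 = 572.6 mm²; R_n = 469 × 572.6 × 4 × 1 / 1000 = 1074 kN → 0.75 × 1074 = 806 kN.
Bearing (1.5 l_c t F_u ≤ 3.0 d t F_u): upper limit = 3.0·27·6·410 / 1000 = 199.3 kN.
  Edge l_c = 65 − 30/2 = 50 → r_n = 184.5 kN; interior l_c = 90 − 30 = 60 → r_n = 199.3 kN.
  R_n,bearing = 1·184.5 + 3·199.3 = 782.3 kN → 0.75 × 782.3 = 587 kN.
Bearing governs: 587 kN.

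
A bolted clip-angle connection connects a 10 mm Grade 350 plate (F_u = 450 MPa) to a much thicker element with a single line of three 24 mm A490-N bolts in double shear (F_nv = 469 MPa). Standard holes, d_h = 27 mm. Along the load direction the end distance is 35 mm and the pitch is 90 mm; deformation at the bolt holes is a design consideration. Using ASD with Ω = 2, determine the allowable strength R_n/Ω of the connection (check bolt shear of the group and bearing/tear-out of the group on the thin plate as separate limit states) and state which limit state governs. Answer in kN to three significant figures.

Bolt shear: A_b = π·24²/4 = 452.4 mm²; R_n = 469 × 452.4 × 3 × 2 / 1000 = 1273 kN → 1273 / 2 = 637 kN.
Bearing (1.2 l_c t F_u ≤ 2.4 d t F_u): upper limit = 2.4·24·10·450 / 1000 = 259.2 kN.
  Edge l_c = 35 − 27/2 = 21.5 → r_n = 116.1 kN; interior l_c = 90 − 27 = 63 → r_n = 259.2 kN.
  R_n,bearing = 1·116.1 + 2·259.2 = 634.5 kN → 634.5 / 2 = 317 kN.
Bearing governs: 317 kN.

317 kN (bearing governs)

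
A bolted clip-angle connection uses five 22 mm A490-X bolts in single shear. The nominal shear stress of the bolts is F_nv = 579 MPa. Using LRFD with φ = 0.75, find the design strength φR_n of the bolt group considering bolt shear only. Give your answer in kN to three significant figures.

825 kN

A_b = π × 22² / 4 = 380.1 mm².
R_n = F_nv · A_b · n · n_s = 579 × 380.1 × 5 × 1 / 1000 = 1100 kN.
Design strength φR_n = 0.75 × 1100 = 825 kN.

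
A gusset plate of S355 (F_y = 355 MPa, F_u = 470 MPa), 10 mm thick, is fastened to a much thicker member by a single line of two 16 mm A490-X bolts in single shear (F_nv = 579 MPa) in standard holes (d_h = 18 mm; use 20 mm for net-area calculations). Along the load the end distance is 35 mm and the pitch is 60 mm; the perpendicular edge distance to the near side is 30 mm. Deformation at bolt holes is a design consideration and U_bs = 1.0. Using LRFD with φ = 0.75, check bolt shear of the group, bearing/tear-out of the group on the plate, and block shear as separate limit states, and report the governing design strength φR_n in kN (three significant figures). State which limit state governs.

175 kN (bolt shear governs)

Bolt shear: A_b = π·16²/4 = 201.1 mm²; R_n = 579 × 201.1 × 2 × 1 / 1000 = 232.8 kN → 0.75 × 232.8 = 175 kN.
Bearing: edge l_c = 26, r_n = 146.6 kN; interior l_c = 42, r_n = 180.5 kN; R_n = 146.6 + 1·180.5 = 327.1 kN → 245 kN.
Block shear: A_gv = 950, A_nv = 650, A_nt = 200 mm²; R_n = min(0.6F_uA_nv, 0.6F_yA_gv) + U_bs·F_u·A_nt = 277.3 kN → 208 kN.
Bolt shear governs: 175 kN.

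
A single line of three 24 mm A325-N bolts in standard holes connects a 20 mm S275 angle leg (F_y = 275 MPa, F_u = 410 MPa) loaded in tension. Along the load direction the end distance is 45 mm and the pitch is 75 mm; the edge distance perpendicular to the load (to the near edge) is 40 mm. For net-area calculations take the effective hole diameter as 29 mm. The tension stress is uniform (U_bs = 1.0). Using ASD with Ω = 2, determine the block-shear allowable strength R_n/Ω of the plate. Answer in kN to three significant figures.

Shear plane L_v = 45 + 2·75 = 195 mm; A_gv = 195 × 20 = 3900 mm².
A_nv = (195 − 2.5·29) × 20 = 2450 mm².
A_nt = (40 − 0.5·29) × 20 = 510 mm².
0.6 F_u A_nv = 602.7 kN; 0.6 F_y A_gv = 643.5 kN → shear rupture governs the shear term.
R_n = 602.7 + 1.0 × 410 × 510 / 1000 = 811.8 kN.
Allowable strength R_n/Ω = 811.8 / 2 = 406 kN.

406 kN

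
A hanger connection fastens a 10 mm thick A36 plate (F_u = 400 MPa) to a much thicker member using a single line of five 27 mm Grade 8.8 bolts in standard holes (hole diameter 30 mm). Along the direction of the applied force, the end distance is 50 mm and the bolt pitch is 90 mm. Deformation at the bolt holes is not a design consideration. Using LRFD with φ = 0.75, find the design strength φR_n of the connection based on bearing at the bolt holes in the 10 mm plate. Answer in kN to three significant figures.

Per bolt r_n = 1.5 l_c t F_u ≤ 3.0 d t F_u; upper limit = 3.0 × 27 × 10 × 400 / 1000 = 324 kN.
Edge bolt: l_c = 50 − 30/2 = 35 mm → 1.5 × 35 × 10 × 400 / 1000 = 210 → r_n = 210 kN.
Interior bolts: l_c = 90 − 30 = 60 mm → 1.5 × 60 × 10 × 400 / 1000 = 360 → r_n = 324 kN.
R_n = 1 × 210 + 4 × 324 = 1506 kN.
Design strength φR_n = 0.75 × 1506 = 1130 kN.

1130 kN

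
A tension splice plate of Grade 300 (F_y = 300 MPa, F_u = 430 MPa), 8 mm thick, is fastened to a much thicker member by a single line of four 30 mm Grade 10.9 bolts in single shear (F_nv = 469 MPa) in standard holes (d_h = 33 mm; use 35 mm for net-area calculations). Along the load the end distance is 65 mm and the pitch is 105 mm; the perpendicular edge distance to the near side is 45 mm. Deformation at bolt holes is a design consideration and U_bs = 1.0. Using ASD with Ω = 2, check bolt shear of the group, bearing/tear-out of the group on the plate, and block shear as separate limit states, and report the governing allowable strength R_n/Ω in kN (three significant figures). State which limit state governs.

313 kN (block shear governs)

Bolt shear: A_b = π·30²/4 = 706.9 mm²; R_n = 469 × 706.9 × 4 × 1 / 1000 = 1326 kN → 1326 / 2 = 663 kN.
Bearing: edge l_c = 48.5, r_n = 200.2 kN; interior l_c = 72, r_n = 247.7 kN; R_n = 200.2 + 3·247.7 = 943.2 kN → 472 kN.
Block shear: A_gv = 3040, A_nv = 2060, A_nt = 220 mm²; R_n = min(0.6F_uA_nv, 0.6F_yA_gv) + U_bs·F_u·A_nt = 626.1 kN → 313 kN.
Block shear governs: 313 kN.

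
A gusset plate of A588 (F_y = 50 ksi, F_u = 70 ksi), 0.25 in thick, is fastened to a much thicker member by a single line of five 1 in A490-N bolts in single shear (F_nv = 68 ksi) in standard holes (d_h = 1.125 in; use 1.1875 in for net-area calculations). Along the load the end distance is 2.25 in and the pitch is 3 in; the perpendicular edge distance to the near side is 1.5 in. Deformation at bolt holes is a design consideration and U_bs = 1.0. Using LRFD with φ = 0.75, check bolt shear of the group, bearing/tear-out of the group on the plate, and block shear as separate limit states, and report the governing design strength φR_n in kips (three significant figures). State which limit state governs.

82 kips (block shear governs)

Bolt shear: A_b = π·1²/4 = 0.7854 in²; R_n = 68 × 0.7854 × 5 × 1 = 267 kips → 0.75 × 267 = 200 kips.
Bearing: edge l_c = 1.688, r_n = 35.44 kips; interior l_c = 1.875, r_n = 39.38 kips; R_n = 35.44 + 4·39.38 = 192.9 kips → 145 kips.
Block shear: A_gv = 3.562, A_nv = 2.227, A_nt = 0.2266 in²; R_n = min(0.6F_uA_nv, 0.6F_yA_gv) + U_bs·F_u·A_nt = 109.4 kips → 82 kips.
Block shear governs: 82 kips.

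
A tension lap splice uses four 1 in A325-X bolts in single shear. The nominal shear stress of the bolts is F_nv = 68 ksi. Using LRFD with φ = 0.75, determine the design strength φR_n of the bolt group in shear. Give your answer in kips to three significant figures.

A_b = π × 1² / 4 = 0.7854 in².
R_n = F_nv · A_b · n · n_s = 68 × 0.7854 × 4 × 1 = 213.6 kips.
Design strength φR_n = 0.75 × 213.6 = 160 kips.

160 kips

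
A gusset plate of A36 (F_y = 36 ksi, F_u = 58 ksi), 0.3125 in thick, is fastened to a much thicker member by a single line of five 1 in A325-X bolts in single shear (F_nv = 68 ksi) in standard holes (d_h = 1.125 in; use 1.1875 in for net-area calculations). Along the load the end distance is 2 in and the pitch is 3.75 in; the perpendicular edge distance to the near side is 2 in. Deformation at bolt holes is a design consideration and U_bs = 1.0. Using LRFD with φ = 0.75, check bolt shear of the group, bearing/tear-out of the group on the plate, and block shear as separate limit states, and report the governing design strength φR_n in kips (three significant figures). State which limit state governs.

105 kips (block shear governs)

Bolt shear: A_b = π·1²/4 = 0.7854 in²; R_n = 68 × 0.7854 × 5 × 1 = 267 kips → 0.75 × 267 = 200 kips.
Bearing: edge l_c = 1.438, r_n = 31.27 kips; interior l_c = 2.625, r_n = 43.5 kips; R_n = 31.27 + 4·43.5 = 205.3 kips → 154 kips.
Block shear: A_gv = 5.312, A_nv = 3.643, A_nt = 0.4395 in²; R_n = min(0.6F_uA_nv, 0.6F_yA_gv) + U_bs·F_u·A_nt = 140.2 kips → 105 kips.
Block shear governs: 105 kips.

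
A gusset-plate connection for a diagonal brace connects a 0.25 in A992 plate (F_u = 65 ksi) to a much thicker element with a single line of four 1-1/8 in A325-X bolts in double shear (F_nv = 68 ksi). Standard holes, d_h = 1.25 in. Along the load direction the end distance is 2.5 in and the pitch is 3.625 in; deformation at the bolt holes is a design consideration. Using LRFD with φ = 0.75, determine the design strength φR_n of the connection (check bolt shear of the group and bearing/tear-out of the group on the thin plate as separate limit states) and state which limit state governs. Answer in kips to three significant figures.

126 kips (bearing governs)

Bolt shear: A_b = π·1.125²/4 = 0.994 in²; R_n = 68 × 0.994 × 4 × 2 = 540.7 kips → 0.75 × 540.7 = 406 kips.
Bearing (1.2 l_c t F_u ≤ 2.4 d t F_u): upper limit = 2.4·1.125·0.25·65 = 43.87 kips.
  Edge l_c = 2.5 − 1.25/2 = 1.875 → r_n = 36.56 kips; interior l_c = 3.625 − 1.25 = 2.375 → r_n = 43.87 kips.
  R_n,bearing = 1·36.56 + 3·43.87 = 168.2 kips → 0.75 × 168.2 = 126 kips.
Bearing governs: 126 kips.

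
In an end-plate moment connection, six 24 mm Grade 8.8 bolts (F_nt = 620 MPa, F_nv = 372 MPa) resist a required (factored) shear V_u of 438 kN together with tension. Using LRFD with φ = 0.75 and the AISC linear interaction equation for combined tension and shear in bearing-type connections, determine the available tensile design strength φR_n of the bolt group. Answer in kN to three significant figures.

A_b = π·24²/4 = 452.4 mm²; f_rv = 438 × 1000 / (6 × 452.4) = 161.4 MPa.
F'_nt = 1.3 F_nt − (F_nt / φF_nv) f_rv = 1.3·620 − (620/(0.75·372))·161.4 = 447.4 MPa, capped at F_nt → F'_nt = 447.4 MPa.
R_n = F'_nt · A_b · n = 447.4 × 452.4 × 6 / 1000 = 1214 kN.
Design strength φR_n = 0.75 × 1214 = 911 kN.

911 kN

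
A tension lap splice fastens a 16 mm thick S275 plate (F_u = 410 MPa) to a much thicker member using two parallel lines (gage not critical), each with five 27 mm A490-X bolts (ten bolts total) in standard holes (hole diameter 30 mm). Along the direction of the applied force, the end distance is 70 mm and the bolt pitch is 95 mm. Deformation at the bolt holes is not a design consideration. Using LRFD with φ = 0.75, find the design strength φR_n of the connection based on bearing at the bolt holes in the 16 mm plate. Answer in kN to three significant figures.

3990 kN

Per bolt r_n = 1.5 l_c t F_u ≤ 3.0 d t F_u; upper limit = 3.0 × 27 × 16 × 410 / 1000 = 531.4 kN.
Edge bolt: l_c = 70 − 30/2 = 55 mm → 1.5 × 55 × 16 × 410 / 1000 = 541.2 → r_n = 531.4 kN.
Interior bolts: l_c = 95 − 30 = 65 mm → 1.5 × 65 × 16 × 410 / 1000 = 639.6 → r_n = 531.4 kN.
R_n = 2 × 531.4 + 8 × 531.4 = 5314 kN.
Design strength φR_n = 0.75 × 5314 = 3990 kN.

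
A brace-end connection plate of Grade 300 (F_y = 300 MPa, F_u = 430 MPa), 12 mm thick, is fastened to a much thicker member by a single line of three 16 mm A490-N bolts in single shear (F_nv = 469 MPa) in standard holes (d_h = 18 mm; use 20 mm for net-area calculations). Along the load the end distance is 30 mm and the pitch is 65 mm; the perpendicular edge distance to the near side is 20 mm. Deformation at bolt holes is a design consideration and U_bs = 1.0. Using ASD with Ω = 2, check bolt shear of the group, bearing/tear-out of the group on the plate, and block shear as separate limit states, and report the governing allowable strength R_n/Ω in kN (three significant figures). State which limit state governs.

141 kN (bolt shear governs)

Bolt shear: A_b = π·16²/4 = 201.1 mm²; R_n = 469 × 201.1 × 3 × 1 / 1000 = 282.9 kN → 282.9 / 2 = 141 kN.
Bearing: edge l_c = 21, r_n = 130 kN; interior l_c = 47, r_n = 198.1 kN; R_n = 130 + 2·198.1 = 526.3 kN → 263 kN.
Block shear: A_gv = 1920, A_nv = 1320, A_nt = 120 mm²; R_n = min(0.6F_uA_nv, 0.6F_yA_gv) + U_bs·F_u·A_nt = 392.2 kN → 196 kN.
Bolt shear governs: 141 kN.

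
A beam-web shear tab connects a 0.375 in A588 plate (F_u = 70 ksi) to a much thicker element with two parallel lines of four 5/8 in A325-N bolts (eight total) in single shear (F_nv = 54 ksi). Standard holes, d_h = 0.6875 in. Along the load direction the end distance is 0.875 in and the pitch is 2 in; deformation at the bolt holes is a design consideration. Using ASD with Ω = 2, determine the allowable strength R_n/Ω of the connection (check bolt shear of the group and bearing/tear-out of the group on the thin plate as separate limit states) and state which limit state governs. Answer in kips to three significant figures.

Bolt shear: A_b = π·0.625²/4 = 0.3068 in²; R_n = 54 × 0.3068 × 8 × 1 = 132.5 kips → 132.5 / 2 = 66.3 kips.
Bearing (1.2 l_c t F_u ≤ 2.4 d t F_u): upper limit = 2.4·0.625·0.375·70 = 39.38 kips.
  Edge l_c = 0.875 − 0.6875/2 = 0.5312 → r_n = 16.73 kips; interior l_c = 2 − 0.6875 = 1.312 → r_n = 39.38 kips.
  R_n,bearing = 2·16.73 + 6·39.38 = 269.7 kips → 269.7 / 2 = 135 kips.
Bolt shear governs: 66.3 kips.

66.3 kips (bolt shear governs)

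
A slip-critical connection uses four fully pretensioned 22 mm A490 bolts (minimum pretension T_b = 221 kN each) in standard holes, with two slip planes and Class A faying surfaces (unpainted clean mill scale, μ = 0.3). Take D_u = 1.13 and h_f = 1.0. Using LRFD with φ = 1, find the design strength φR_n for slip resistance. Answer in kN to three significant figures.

R_n = μ · D_u · h_f · T_b · n_s · n_b = 0.3 × 1.13 × 1.0 × 221 × 2 × 4 = 599.4 kN.
Design strength φR_n = 1 × 599.4 = 599 kN.

599 kN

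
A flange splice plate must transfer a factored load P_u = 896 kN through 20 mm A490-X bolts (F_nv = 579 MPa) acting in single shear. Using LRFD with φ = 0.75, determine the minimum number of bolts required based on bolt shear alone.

A_b = π·20²/4 = 314.2 mm².
Per-bolt design strength φR_n = 0.75 × 579 × 314.2 × 1 / 1000 = 136.4 kN.
n ≥ 896 / 136.4 = 6.568 → use 7 bolts.

7 bolts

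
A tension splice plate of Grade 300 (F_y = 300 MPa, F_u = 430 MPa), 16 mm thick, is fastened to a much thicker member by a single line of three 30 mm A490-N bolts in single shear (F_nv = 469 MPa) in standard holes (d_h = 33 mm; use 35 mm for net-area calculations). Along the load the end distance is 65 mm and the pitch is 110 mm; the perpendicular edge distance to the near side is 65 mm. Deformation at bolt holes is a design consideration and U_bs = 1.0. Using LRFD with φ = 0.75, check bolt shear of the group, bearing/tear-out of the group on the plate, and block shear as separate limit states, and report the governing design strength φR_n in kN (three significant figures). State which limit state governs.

Bolt shear: A_b = π·30²/4 = 706.9 mm²; R_n = 469 × 706.9 × 3 × 1 / 1000 = 994.5 kN → 0.75 × 994.5 = 746 kN.
Bearing: edge l_c = 48.5, r_n = 400.4 kN; interior l_c = 77, r_n = 495.4 kN; R_n = 400.4 + 2·495.4 = 1391 kN → 1040 kN.
Block shear: A_gv = 4560, A_nv = 3160, A_nt = 760 mm²; R_n = min(0.6F_uA_nv, 0.6F_yA_gv) + U_bs·F_u·A_nt = 1142 kN → 857 kN.
Bolt shear governs: 746 kN.

746 kN (bolt shear governs)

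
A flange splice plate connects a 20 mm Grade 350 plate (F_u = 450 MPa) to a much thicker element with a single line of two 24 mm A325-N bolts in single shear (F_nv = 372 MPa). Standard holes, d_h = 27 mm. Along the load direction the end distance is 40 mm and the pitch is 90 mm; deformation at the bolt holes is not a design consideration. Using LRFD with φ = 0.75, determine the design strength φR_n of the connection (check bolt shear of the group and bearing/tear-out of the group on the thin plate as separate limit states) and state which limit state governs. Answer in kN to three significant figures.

Bolt shear: A_b = π·24²/4 = 452.4 mm²; R_n = 372 × 452.4 × 2 × 1 / 1000 = 336.6 kN → 0.75 × 336.6 = 252 kN.
Bearing (1.5 l_c t F_u ≤ 3.0 d t F_u): upper limit = 3.0·24·20·450 / 1000 = 648 kN.
  Edge l_c = 40 − 27/2 = 26.5 → r_n = 357.8 kN; interior l_c = 90 − 27 = 63 → r_n = 648 kN.
  R_n,bearing = 1·357.8 + 1·648 = 1006 kN → 0.75 × 1006 = 754 kN.
Bolt shear governs: 252 kN.

252 kN (bolt shear governs)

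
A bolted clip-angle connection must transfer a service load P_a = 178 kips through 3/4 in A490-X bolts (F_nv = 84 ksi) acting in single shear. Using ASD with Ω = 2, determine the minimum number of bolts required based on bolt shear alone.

10 bolts

A_b = π·0.75²/4 = 0.4418 in².
Per-bolt allowable strength R_n/Ω = 84 × 0.4418 × 1 / 2 = 18.56 kips.
n ≥ 178 / 18.56 = 9.593 → use 10 bolts.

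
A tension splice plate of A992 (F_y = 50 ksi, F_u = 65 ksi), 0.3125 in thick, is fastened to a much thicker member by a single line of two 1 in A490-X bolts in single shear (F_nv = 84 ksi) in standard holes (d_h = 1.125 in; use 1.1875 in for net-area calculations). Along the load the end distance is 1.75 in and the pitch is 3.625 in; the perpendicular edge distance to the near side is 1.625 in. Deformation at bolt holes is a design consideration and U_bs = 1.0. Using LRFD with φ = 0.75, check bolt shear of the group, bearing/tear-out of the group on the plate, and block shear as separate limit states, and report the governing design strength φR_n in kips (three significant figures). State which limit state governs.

Bolt shear: A_b = π·1²/4 = 0.7854 in²; R_n = 84 × 0.7854 × 2 × 1 = 131.9 kips → 0.75 × 131.9 = 99 kips.
Bearing: edge l_c = 1.188, r_n = 28.95 kips; interior l_c = 2.5, r_n = 48.75 kips; R_n = 28.95 + 1·48.75 = 77.7 kips → 58.3 kips.
Block shear: A_gv = 1.68, A_nv = 1.123, A_nt = 0.3223 in²; R_n = min(0.6F_uA_nv, 0.6F_yA_gv) + U_bs·F_u·A_nt = 64.75 kips → 48.6 kips.
Block shear governs: 48.6 kips.

48.6 kips (block shear governs)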